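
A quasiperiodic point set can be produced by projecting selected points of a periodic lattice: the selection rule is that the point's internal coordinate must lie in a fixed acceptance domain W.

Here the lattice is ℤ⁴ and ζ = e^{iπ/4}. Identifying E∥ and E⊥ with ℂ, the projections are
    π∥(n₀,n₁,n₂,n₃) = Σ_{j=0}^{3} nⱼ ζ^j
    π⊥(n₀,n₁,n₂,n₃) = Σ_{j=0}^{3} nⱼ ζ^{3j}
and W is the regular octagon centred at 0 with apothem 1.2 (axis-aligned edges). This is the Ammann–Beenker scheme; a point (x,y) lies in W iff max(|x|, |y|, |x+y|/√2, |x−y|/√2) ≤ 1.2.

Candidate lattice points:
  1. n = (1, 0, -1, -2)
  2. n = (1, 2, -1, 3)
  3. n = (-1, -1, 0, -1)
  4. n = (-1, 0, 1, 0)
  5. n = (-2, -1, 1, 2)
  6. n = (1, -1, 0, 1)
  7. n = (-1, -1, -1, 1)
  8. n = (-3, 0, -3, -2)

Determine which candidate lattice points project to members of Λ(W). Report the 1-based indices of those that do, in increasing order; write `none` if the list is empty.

With ζ = e^{iπ/4} the internal vectors are ζ^0,ζ^3,ζ^6,ζ^9.
#1 (1, 0, -1, -2): internal (-0.414214, -0.414214); octagon support 0.585786 vs apothem 1.2 → ∈ W
#2 (1, 2, -1, 3): internal (1.707107, 4.535534); octagon support 4.535534 vs apothem 1.2 → ∉ W
#3 (-1, -1, 0, -1): internal (-1.000000, -1.414214); octagon support 1.707107 vs apothem 1.2 → ∉ W
#4 (-1, 0, 1, 0): internal (-1.000000, -1.000000); octagon support 1.414214 vs apothem 1.2 → ∉ W
#5 (-2, -1, 1, 2): internal (0.121320, -0.292893); octagon support 0.292893 vs apothem 1.2 → ∈ W
#6 (1, -1, 0, 1): internal (2.414214, 0.000000); octagon support 2.414214 vs apothem 1.2 → ∉ W
#7 (-1, -1, -1, 1): internal (0.414214, 1.000000); octagon support 1.000000 vs apothem 1.2 → ∈ W
#8 (-3, 0, -3, -2): internal (-4.414214, 1.585786); octagon support 4.414214 vs apothem 1.2 → ∉ W

1, 5, 7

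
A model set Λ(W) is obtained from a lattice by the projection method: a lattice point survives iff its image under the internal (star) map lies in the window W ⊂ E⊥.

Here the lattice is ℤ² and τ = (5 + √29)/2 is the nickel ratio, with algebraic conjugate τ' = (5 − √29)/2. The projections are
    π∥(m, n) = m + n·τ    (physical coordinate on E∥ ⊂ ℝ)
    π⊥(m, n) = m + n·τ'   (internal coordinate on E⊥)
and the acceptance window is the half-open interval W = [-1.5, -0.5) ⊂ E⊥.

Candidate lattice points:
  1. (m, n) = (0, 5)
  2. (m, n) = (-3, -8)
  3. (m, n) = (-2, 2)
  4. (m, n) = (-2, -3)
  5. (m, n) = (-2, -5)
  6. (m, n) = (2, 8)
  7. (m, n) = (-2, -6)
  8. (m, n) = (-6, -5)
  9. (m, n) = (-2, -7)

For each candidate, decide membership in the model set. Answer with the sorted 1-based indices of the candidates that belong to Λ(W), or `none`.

τ' = (5−√29)/2 ≈ -0.192582.
[1] lift (0,5): star map gives -0.962912; window check -1.5 ≤ -0.962912 < -0.5 is true → IN Λ
[2] lift (-3,-8): star map gives -1.459341; window check -1.5 ≤ -1.459341 < -0.5 is true → IN Λ
[3] lift (-2,2): star map gives -2.385165; window check -1.5 ≤ -2.385165 < -0.5 is false → out
[4] lift (-2,-3): star map gives -1.422253; window check -1.5 ≤ -1.422253 < -0.5 is true → IN Λ
[5] lift (-2,-5): star map gives -1.037088; window check -1.5 ≤ -1.037088 < -0.5 is true → IN Λ
[6] lift (2,8): star map gives 0.459341; window check -1.5 ≤ 0.459341 < -0.5 is false → out
[7] lift (-2,-6): star map gives -0.844506; window check -1.5 ≤ -0.844506 < -0.5 is true → IN Λ
[8] lift (-6,-5): star map gives -5.037088; window check -1.5 ≤ -5.037088 < -0.5 is false → out
[9] lift (-2,-7): star map gives -0.651923; window check -1.5 ≤ -0.651923 < -0.5 is true → IN Λ

1, 2, 4, 5, 7, 9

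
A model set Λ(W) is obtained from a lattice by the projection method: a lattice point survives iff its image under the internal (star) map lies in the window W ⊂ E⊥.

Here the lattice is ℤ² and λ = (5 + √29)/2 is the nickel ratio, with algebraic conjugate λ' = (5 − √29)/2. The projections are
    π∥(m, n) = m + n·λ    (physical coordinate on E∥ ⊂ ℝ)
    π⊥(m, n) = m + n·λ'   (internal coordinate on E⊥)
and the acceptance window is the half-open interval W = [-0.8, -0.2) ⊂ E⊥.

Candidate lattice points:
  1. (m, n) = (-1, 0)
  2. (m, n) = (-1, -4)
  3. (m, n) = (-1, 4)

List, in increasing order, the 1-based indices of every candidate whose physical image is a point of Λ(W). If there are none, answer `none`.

2

Numerically λ ≈ 5.1926 and λ' = −1/λ ≈ -0.1926.
candidate 1: (m,n)=(-1,0) → π∥ = -1+0·λ ≈ -1.0000, π⊥ = -1+0·λ' ≈ -1.0000 ∉ [-0.8, -0.2) ⇒ out
candidate 2: (m,n)=(-1,-4) → π∥ = -1-4·λ ≈ -21.7703, π⊥ = -1-4·λ' ≈ -0.2297 ∈ [-0.8, -0.2) ⇒ IN Λ
candidate 3: (m,n)=(-1,4) → π∥ = -1+4·λ ≈ 19.7703, π⊥ = -1+4·λ' ≈ -1.7703 ∉ [-0.8, -0.2) ⇒ out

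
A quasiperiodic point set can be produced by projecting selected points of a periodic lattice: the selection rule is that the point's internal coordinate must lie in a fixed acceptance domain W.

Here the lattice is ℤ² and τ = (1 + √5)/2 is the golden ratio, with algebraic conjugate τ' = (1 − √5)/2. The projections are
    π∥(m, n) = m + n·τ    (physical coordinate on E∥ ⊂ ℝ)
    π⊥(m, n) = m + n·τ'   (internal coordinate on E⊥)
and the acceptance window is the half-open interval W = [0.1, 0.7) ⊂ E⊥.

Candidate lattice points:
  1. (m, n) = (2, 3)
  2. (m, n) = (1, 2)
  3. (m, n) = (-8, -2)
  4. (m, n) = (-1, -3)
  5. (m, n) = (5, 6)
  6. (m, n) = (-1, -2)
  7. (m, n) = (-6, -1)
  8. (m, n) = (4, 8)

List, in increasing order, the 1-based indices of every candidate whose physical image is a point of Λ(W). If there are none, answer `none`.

Compute τ' = (1−√5)/2 = -0.61803, so π⊥(m,n) = m -0.61803·n.
candidate 1: (m,n)=(2,3) → π∥ = 2+3·τ ≈ 6.85410, π⊥ = 2+3·τ' ≈ 0.14590 ∈ [0.1, 0.7) ⇒ IN Λ
candidate 2: (m,n)=(1,2) → π∥ = 1+2·τ ≈ 4.23607, π⊥ = 1+2·τ' ≈ -0.23607 ∉ [0.1, 0.7) ⇒ out
candidate 3: (m,n)=(-8,-2) → π∥ = -8-2·τ ≈ -11.23607, π⊥ = -8-2·τ' ≈ -6.76393 ∉ [0.1, 0.7) ⇒ out
candidate 4: (m,n)=(-1,-3) → π∥ = -1-3·τ ≈ -5.85410, π⊥ = -1-3·τ' ≈ 0.85410 ∉ [0.1, 0.7) ⇒ out
candidate 5: (m,n)=(5,6) → π∥ = 5+6·τ ≈ 14.70820, π⊥ = 5+6·τ' ≈ 1.29180 ∉ [0.1, 0.7) ⇒ out
candidate 6: (m,n)=(-1,-2) → π∥ = -1-2·τ ≈ -4.23607, π⊥ = -1-2·τ' ≈ 0.23607 ∈ [0.1, 0.7) ⇒ IN Λ
candidate 7: (m,n)=(-6,-1) → π∥ = -6-1·τ ≈ -7.61803, π⊥ = -6-1·τ' ≈ -5.38197 ∉ [0.1, 0.7) ⇒ out
candidate 8: (m,n)=(4,8) → π∥ = 4+8·τ ≈ 16.94427, π⊥ = 4+8·τ' ≈ -0.94427 ∉ [0.1, 0.7) ⇒ out

1, 6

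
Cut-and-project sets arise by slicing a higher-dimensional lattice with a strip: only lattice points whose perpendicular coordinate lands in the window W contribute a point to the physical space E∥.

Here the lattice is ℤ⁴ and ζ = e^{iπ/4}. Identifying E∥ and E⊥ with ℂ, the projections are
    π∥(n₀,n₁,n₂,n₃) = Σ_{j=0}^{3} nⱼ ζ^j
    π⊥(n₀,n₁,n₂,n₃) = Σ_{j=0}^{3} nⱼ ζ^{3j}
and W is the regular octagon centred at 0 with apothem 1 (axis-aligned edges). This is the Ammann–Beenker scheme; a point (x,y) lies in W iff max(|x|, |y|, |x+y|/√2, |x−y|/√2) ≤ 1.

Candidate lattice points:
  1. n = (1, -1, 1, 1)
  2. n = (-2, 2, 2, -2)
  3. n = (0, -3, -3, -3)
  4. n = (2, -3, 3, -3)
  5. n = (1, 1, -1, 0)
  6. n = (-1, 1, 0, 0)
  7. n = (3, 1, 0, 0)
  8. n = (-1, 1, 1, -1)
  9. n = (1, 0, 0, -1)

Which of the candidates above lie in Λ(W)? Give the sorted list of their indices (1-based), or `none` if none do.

With ζ = e^{iπ/4} the internal vectors are ζ^0,ζ^3,ζ^6,ζ^9.
#1 (1, -1, 1, 1): internal (2.41421, -1.00000); octagon support 2.41421 vs apothem 1 → ∉ W
#2 (-2, 2, 2, -2): internal (-4.82843, -2.00000); octagon support 4.82843 vs apothem 1 → ∉ W
#3 (0, -3, -3, -3): internal (0.00000, -1.24264); octagon support 1.24264 vs apothem 1 → ∉ W
#4 (2, -3, 3, -3): internal (2.00000, -7.24264); octagon support 7.24264 vs apothem 1 → ∉ W
#5 (1, 1, -1, 0): internal (0.29289, 1.70711); octagon support 1.70711 vs apothem 1 → ∉ W
#6 (-1, 1, 0, 0): internal (-1.70711, 0.70711); octagon support 1.70711 vs apothem 1 → ∉ W
#7 (3, 1, 0, 0): internal (2.29289, 0.70711); octagon support 2.29289 vs apothem 1 → ∉ W
#8 (-1, 1, 1, -1): internal (-2.41421, -1.00000); octagon support 2.41421 vs apothem 1 → ∉ W
#9 (1, 0, 0, -1): internal (0.29289, -0.70711); octagon support 0.70711 vs apothem 1 → ∈ W

9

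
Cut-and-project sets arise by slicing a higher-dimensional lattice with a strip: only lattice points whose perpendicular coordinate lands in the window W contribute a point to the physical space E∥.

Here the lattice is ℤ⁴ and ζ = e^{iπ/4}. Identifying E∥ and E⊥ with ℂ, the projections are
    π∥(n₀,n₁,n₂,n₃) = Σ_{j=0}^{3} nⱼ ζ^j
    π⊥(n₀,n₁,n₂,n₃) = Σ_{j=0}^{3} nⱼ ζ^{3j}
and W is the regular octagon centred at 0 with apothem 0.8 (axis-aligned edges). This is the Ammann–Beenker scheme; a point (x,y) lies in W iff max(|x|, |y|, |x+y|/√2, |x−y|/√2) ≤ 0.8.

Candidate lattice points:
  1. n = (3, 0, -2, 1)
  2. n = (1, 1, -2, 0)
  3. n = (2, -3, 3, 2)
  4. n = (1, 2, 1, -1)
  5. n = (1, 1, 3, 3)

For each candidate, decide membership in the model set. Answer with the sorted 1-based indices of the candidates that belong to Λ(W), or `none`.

With ζ = e^{iπ/4} the internal vectors are ζ^0,ζ^3,ζ^6,ζ^9.
#1 (3, 0, -2, 1): internal (3.70711, 2.70711); octagon support 4.53553 vs apothem 0.8 → ∉ W
#2 (1, 1, -2, 0): internal (0.29289, 2.70711); octagon support 2.70711 vs apothem 0.8 → ∉ W
#3 (2, -3, 3, 2): internal (5.53553, -3.70711); octagon support 6.53553 vs apothem 0.8 → ∉ W
#4 (1, 2, 1, -1): internal (-1.12132, -0.29289); octagon support 1.12132 vs apothem 0.8 → ∉ W
#5 (1, 1, 3, 3): internal (2.41421, -0.17157); octagon support 2.41421 vs apothem 0.8 → ∉ W

none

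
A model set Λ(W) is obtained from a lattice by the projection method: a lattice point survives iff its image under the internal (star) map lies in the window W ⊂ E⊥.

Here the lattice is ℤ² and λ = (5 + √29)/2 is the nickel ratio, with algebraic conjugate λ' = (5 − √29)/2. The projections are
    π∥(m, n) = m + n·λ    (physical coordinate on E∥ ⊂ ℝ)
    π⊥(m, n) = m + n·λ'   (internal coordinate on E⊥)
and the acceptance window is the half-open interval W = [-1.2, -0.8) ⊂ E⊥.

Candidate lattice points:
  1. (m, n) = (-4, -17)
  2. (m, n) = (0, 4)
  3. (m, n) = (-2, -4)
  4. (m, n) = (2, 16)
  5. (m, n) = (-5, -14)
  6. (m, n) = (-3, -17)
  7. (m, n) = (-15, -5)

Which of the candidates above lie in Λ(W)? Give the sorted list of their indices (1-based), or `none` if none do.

Compute λ' = (5−√29)/2 = -0.1926, so π⊥(m,n) = m -0.1926·n.
[1] lift (-4,-17): star map gives -0.7261; window check -1.2 ≤ -0.7261 < -0.8 is false → out
[2] lift (0,4): star map gives -0.7703; window check -1.2 ≤ -0.7703 < -0.8 is false → out
[3] lift (-2,-4): star map gives -1.2297; window check -1.2 ≤ -1.2297 < -0.8 is false → out
[4] lift (2,16): star map gives -1.0813; window check -1.2 ≤ -1.0813 < -0.8 is true → IN Λ
[5] lift (-5,-14): star map gives -2.3038; window check -1.2 ≤ -2.3038 < -0.8 is false → out
[6] lift (-3,-17): star map gives 0.2739; window check -1.2 ≤ 0.2739 < -0.8 is false → out
[7] lift (-15,-5): star map gives -14.0371; window check -1.2 ≤ -14.0371 < -0.8 is false → out

4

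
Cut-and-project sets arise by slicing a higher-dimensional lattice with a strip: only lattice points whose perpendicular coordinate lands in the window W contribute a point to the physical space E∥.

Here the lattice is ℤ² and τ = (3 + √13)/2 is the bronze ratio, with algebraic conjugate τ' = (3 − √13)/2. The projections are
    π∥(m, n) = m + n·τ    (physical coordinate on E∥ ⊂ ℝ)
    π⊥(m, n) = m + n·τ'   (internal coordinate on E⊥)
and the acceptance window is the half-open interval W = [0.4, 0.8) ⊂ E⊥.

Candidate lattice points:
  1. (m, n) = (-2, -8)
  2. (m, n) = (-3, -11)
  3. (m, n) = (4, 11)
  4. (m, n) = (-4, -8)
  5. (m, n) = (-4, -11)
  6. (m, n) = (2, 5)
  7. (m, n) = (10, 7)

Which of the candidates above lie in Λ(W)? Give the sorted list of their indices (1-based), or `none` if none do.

Compute τ' = (3−√13)/2 = -0.3028, so π⊥(m,n) = m -0.3028·n.
[1] lift (-2,-8): star map gives 0.4222; window check 0.4 ≤ 0.4222 < 0.8 is true → IN Λ
[2] lift (-3,-11): star map gives 0.3305; window check 0.4 ≤ 0.3305 < 0.8 is false → out
[3] lift (4,11): star map gives 0.6695; window check 0.4 ≤ 0.6695 < 0.8 is true → IN Λ
[4] lift (-4,-8): star map gives -1.5778; window check 0.4 ≤ -1.5778 < 0.8 is false → out
[5] lift (-4,-11): star map gives -0.6695; window check 0.4 ≤ -0.6695 < 0.8 is false → out
[6] lift (2,5): star map gives 0.4861; window check 0.4 ≤ 0.4861 < 0.8 is true → IN Λ
[7] lift (10,7): star map gives 7.8806; window check 0.4 ≤ 7.8806 < 0.8 is false → out

1, 3, 6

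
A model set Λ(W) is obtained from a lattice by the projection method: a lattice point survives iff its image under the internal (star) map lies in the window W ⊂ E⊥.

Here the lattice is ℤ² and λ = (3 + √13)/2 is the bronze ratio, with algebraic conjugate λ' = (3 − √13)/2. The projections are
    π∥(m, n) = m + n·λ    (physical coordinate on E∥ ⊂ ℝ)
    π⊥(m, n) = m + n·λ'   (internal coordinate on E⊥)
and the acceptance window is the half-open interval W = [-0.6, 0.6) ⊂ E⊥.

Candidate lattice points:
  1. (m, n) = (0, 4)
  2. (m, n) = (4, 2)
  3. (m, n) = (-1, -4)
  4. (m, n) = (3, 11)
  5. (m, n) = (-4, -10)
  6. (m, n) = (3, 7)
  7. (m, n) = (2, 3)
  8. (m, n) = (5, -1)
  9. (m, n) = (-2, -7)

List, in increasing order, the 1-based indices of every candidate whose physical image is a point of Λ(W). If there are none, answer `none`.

3, 4, 9

Compute λ' = (3−√13)/2 = -0.302776, so π⊥(m,n) = m -0.302776·n.
[1] lift (0,4): star map gives -1.211103; window check -0.6 ≤ -1.211103 < 0.6 is false → out
[2] lift (4,2): star map gives 3.394449; window check -0.6 ≤ 3.394449 < 0.6 is false → out
[3] lift (-1,-4): star map gives 0.211103; window check -0.6 ≤ 0.211103 < 0.6 is true → IN Λ
[4] lift (3,11): star map gives -0.330532; window check -0.6 ≤ -0.330532 < 0.6 is true → IN Λ
[5] lift (-4,-10): star map gives -0.972244; window check -0.6 ≤ -0.972244 < 0.6 is false → out
[6] lift (3,7): star map gives 0.880571; window check -0.6 ≤ 0.880571 < 0.6 is false → out
[7] lift (2,3): star map gives 1.091673; window check -0.6 ≤ 1.091673 < 0.6 is false → out
[8] lift (5,-1): star map gives 5.302776; window check -0.6 ≤ 5.302776 < 0.6 is false → out
[9] lift (-2,-7): star map gives 0.119429; window check -0.6 ≤ 0.119429 < 0.6 is true → IN Λ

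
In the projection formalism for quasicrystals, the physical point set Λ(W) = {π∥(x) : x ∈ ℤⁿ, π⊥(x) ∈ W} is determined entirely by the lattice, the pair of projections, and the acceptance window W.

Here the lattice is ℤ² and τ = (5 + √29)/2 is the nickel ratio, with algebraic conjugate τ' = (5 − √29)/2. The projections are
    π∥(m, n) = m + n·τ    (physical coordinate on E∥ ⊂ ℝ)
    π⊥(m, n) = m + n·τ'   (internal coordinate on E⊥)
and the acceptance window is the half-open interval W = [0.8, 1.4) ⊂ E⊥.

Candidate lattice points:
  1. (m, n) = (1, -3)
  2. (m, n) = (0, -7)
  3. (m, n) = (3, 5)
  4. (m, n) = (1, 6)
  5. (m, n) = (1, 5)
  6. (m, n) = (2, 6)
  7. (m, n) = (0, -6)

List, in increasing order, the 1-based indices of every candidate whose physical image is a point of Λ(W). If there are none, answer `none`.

2, 6, 7

Compute τ' = (5−√29)/2 = -0.1926, so π⊥(m,n) = m -0.1926·n.
candidate 1: (m,n)=(1,-3) → π∥ = 1-3·τ ≈ -14.5777, π⊥ = 1-3·τ' ≈ 1.5777 ∉ [0.8, 1.4) ⇒ out
candidate 2: (m,n)=(0,-7) → π∥ = 0-7·τ ≈ -36.3481, π⊥ = 0-7·τ' ≈ 1.3481 ∈ [0.8, 1.4) ⇒ IN Λ
candidate 3: (m,n)=(3,5) → π∥ = 3+5·τ ≈ 28.9629, π⊥ = 3+5·τ' ≈ 2.0371 ∉ [0.8, 1.4) ⇒ out
candidate 4: (m,n)=(1,6) → π∥ = 1+6·τ ≈ 32.1555, π⊥ = 1+6·τ' ≈ -0.1555 ∉ [0.8, 1.4) ⇒ out
candidate 5: (m,n)=(1,5) → π∥ = 1+5·τ ≈ 26.9629, π⊥ = 1+5·τ' ≈ 0.0371 ∉ [0.8, 1.4) ⇒ out
candidate 6: (m,n)=(2,6) → π∥ = 2+6·τ ≈ 33.1555, π⊥ = 2+6·τ' ≈ 0.8445 ∈ [0.8, 1.4) ⇒ IN Λ
candidate 7: (m,n)=(0,-6) → π∥ = 0-6·τ ≈ -31.1555, π⊥ = 0-6·τ' ≈ 1.1555 ∈ [0.8, 1.4) ⇒ IN Λ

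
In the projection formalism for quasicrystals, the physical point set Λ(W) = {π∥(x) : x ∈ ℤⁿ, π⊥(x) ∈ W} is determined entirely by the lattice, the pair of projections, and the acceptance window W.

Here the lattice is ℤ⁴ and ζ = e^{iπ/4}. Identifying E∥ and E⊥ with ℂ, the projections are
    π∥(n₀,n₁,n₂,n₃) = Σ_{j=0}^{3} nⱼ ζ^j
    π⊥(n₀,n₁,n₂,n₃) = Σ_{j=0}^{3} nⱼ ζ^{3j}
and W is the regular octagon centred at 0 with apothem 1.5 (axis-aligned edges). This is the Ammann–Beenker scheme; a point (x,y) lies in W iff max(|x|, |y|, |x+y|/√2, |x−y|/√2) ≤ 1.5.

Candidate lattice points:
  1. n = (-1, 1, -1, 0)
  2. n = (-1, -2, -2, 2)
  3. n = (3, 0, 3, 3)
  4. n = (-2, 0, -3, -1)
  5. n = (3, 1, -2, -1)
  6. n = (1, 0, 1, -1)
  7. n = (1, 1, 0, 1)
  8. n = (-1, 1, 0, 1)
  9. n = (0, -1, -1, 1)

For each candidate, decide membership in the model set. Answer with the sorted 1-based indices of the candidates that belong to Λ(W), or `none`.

π⊥(n) = n₀ + n₁ζ³ + n₂ζ⁶ + n₃ζ⁹ where ζ = e^{iπ/4}.
#1 (-1, 1, -1, 0): internal (-1.70711, 1.70711); octagon support 2.41421 vs apothem 1.5 → ∉ W
#2 (-1, -2, -2, 2): internal (1.82843, 2.00000); octagon support 2.70711 vs apothem 1.5 → ∉ W
#3 (3, 0, 3, 3): internal (5.12132, -0.87868); octagon support 5.12132 vs apothem 1.5 → ∉ W
#4 (-2, 0, -3, -1): internal (-2.70711, 2.29289); octagon support 3.53553 vs apothem 1.5 → ∉ W
#5 (3, 1, -2, -1): internal (1.58579, 2.00000); octagon support 2.53553 vs apothem 1.5 → ∉ W
#6 (1, 0, 1, -1): internal (0.29289, -1.70711); octagon support 1.70711 vs apothem 1.5 → ∉ W
#7 (1, 1, 0, 1): internal (1.00000, 1.41421); octagon support 1.70711 vs apothem 1.5 → ∉ W
#8 (-1, 1, 0, 1): internal (-1.00000, 1.41421); octagon support 1.70711 vs apothem 1.5 → ∉ W
#9 (0, -1, -1, 1): internal (1.41421, 1.00000); octagon support 1.70711 vs apothem 1.5 → ∉ W

none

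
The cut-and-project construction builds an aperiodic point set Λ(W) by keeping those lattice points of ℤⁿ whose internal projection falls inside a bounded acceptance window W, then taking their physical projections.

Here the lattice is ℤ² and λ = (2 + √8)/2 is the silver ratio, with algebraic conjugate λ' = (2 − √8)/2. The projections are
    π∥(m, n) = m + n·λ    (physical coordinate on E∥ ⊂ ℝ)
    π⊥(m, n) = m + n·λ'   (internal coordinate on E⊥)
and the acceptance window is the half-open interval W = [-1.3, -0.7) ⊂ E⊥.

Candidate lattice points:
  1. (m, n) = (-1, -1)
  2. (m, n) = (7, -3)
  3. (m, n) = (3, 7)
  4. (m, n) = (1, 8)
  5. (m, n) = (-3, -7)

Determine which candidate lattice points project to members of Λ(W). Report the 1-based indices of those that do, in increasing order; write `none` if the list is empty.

λ' = (2−√8)/2 ≈ -0.4142.
[1] lift (-1,-1): star map gives -0.5858; window check -1.3 ≤ -0.5858 < -0.7 is false → out
[2] lift (7,-3): star map gives 8.2426; window check -1.3 ≤ 8.2426 < -0.7 is false → out
[3] lift (3,7): star map gives 0.1005; window check -1.3 ≤ 0.1005 < -0.7 is false → out
[4] lift (1,8): star map gives -2.3137; window check -1.3 ≤ -2.3137 < -0.7 is false → out
[5] lift (-3,-7): star map gives -0.1005; window check -1.3 ≤ -0.1005 < -0.7 is false → out

none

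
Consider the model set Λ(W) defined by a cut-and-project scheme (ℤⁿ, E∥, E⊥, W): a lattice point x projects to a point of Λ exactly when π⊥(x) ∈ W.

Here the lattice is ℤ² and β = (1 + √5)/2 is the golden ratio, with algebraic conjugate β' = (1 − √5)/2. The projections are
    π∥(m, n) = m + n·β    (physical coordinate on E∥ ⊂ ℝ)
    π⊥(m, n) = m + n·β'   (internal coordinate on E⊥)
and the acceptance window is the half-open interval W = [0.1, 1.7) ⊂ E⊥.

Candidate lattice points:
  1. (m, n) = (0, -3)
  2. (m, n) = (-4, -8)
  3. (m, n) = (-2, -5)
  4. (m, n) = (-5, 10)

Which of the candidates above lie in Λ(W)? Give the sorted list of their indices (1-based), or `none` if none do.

Numerically β ≈ 1.61803 and β' = −1/β ≈ -0.61803.
candidate 1: (m,n)=(0,-3) → π∥ = 0-3·β ≈ -4.85410, π⊥ = 0-3·β' ≈ 1.85410 ∉ [0.1, 1.7) ⇒ out
candidate 2: (m,n)=(-4,-8) → π∥ = -4-8·β ≈ -16.94427, π⊥ = -4-8·β' ≈ 0.94427 ∈ [0.1, 1.7) ⇒ IN Λ
candidate 3: (m,n)=(-2,-5) → π∥ = -2-5·β ≈ -10.09017, π⊥ = -2-5·β' ≈ 1.09017 ∈ [0.1, 1.7) ⇒ IN Λ
candidate 4: (m,n)=(-5,10) → π∥ = -5+10·β ≈ 11.18034, π⊥ = -5+10·β' ≈ -11.18034 ∉ [0.1, 1.7) ⇒ out

2, 3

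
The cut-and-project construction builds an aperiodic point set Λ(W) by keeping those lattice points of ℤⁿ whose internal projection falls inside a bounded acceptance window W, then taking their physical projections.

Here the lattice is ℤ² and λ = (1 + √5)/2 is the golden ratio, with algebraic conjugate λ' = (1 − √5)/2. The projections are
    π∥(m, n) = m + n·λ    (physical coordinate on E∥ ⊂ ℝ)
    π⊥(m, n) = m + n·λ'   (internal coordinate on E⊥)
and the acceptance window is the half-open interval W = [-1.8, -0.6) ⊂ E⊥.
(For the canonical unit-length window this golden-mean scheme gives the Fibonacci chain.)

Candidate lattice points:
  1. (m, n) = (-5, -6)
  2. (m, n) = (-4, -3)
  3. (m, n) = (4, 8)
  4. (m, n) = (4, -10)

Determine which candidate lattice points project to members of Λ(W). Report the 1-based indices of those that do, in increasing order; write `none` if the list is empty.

1, 3

Compute λ' = (1−√5)/2 = -0.6180, so π⊥(m,n) = m -0.6180·n.
candidate 1: (m,n)=(-5,-6) → π∥ = -5-6·λ ≈ -14.7082, π⊥ = -5-6·λ' ≈ -1.2918 ∈ [-1.8, -0.6) ⇒ IN Λ
candidate 2: (m,n)=(-4,-3) → π∥ = -4-3·λ ≈ -8.8541, π⊥ = -4-3·λ' ≈ -2.1459 ∉ [-1.8, -0.6) ⇒ out
candidate 3: (m,n)=(4,8) → π∥ = 4+8·λ ≈ 16.9443, π⊥ = 4+8·λ' ≈ -0.9443 ∈ [-1.8, -0.6) ⇒ IN Λ
candidate 4: (m,n)=(4,-10) → π∥ = 4-10·λ ≈ -12.1803, π⊥ = 4-10·λ' ≈ 10.1803 ∉ [-1.8, -0.6) ⇒ out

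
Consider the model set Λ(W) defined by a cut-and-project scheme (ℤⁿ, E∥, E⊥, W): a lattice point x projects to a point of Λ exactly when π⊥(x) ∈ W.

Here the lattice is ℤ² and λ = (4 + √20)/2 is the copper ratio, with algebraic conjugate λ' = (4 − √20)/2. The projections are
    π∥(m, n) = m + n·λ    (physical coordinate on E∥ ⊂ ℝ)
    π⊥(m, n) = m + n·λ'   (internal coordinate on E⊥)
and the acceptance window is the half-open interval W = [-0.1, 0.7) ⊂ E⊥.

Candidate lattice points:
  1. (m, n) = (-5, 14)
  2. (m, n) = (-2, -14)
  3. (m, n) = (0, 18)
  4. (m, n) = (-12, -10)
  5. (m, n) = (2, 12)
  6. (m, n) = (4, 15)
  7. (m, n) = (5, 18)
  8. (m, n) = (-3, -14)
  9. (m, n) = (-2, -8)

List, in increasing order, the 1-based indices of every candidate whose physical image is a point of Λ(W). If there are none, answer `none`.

6, 8

Numerically λ ≈ 4.236068 and λ' = −1/λ ≈ -0.236068.
candidate 1: (m,n)=(-5,14) → π∥ = -5+14·λ ≈ 54.304952, π⊥ = -5+14·λ' ≈ -8.304952 ∉ [-0.1, 0.7) ⇒ out
candidate 2: (m,n)=(-2,-14) → π∥ = -2-14·λ ≈ -61.304952, π⊥ = -2-14·λ' ≈ 1.304952 ∉ [-0.1, 0.7) ⇒ out
candidate 3: (m,n)=(0,18) → π∥ = 0+18·λ ≈ 76.249224, π⊥ = 0+18·λ' ≈ -4.249224 ∉ [-0.1, 0.7) ⇒ out
candidate 4: (m,n)=(-12,-10) → π∥ = -12-10·λ ≈ -54.360680, π⊥ = -12-10·λ' ≈ -9.639320 ∉ [-0.1, 0.7) ⇒ out
candidate 5: (m,n)=(2,12) → π∥ = 2+12·λ ≈ 52.832816, π⊥ = 2+12·λ' ≈ -0.832816 ∉ [-0.1, 0.7) ⇒ out
candidate 6: (m,n)=(4,15) → π∥ = 4+15·λ ≈ 67.541020, π⊥ = 4+15·λ' ≈ 0.458980 ∈ [-0.1, 0.7) ⇒ IN Λ
candidate 7: (m,n)=(5,18) → π∥ = 5+18·λ ≈ 81.249224, π⊥ = 5+18·λ' ≈ 0.750776 ∉ [-0.1, 0.7) ⇒ out
candidate 8: (m,n)=(-3,-14) → π∥ = -3-14·λ ≈ -62.304952, π⊥ = -3-14·λ' ≈ 0.304952 ∈ [-0.1, 0.7) ⇒ IN Λ
candidate 9: (m,n)=(-2,-8) → π∥ = -2-8·λ ≈ -35.888544, π⊥ = -2-8·λ' ≈ -0.111456 ∉ [-0.1, 0.7) ⇒ out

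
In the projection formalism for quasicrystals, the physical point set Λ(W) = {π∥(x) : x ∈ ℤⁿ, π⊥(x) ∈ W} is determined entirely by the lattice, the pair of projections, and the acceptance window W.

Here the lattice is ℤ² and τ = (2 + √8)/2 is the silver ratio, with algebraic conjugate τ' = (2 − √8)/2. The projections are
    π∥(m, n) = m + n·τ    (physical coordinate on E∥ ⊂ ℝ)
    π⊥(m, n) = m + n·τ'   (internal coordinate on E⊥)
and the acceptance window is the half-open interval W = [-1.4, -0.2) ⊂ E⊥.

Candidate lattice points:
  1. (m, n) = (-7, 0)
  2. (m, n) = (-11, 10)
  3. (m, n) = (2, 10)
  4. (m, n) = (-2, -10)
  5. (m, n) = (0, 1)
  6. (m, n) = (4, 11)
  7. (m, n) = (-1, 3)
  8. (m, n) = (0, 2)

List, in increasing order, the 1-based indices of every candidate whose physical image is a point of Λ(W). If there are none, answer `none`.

5, 6, 8

τ' = (2−√8)/2 ≈ -0.414214.
candidate 1: (m,n)=(-7,0) → π∥ = -7+0·τ ≈ -7.000000, π⊥ = -7+0·τ' ≈ -7.000000 ∉ [-1.4, -0.2) ⇒ out
candidate 2: (m,n)=(-11,10) → π∥ = -11+10·τ ≈ 13.142136, π⊥ = -11+10·τ' ≈ -15.142136 ∉ [-1.4, -0.2) ⇒ out
candidate 3: (m,n)=(2,10) → π∥ = 2+10·τ ≈ 26.142136, π⊥ = 2+10·τ' ≈ -2.142136 ∉ [-1.4, -0.2) ⇒ out
candidate 4: (m,n)=(-2,-10) → π∥ = -2-10·τ ≈ -26.142136, π⊥ = -2-10·τ' ≈ 2.142136 ∉ [-1.4, -0.2) ⇒ out
candidate 5: (m,n)=(0,1) → π∥ = 0+1·τ ≈ 2.414214, π⊥ = 0+1·τ' ≈ -0.414214 ∈ [-1.4, -0.2) ⇒ IN Λ
candidate 6: (m,n)=(4,11) → π∥ = 4+11·τ ≈ 30.556349, π⊥ = 4+11·τ' ≈ -0.556349 ∈ [-1.4, -0.2) ⇒ IN Λ
candidate 7: (m,n)=(-1,3) → π∥ = -1+3·τ ≈ 6.242641, π⊥ = -1+3·τ' ≈ -2.242641 ∉ [-1.4, -0.2) ⇒ out
candidate 8: (m,n)=(0,2) → π∥ = 0+2·τ ≈ 4.828427, π⊥ = 0+2·τ' ≈ -0.828427 ∈ [-1.4, -0.2) ⇒ IN Λ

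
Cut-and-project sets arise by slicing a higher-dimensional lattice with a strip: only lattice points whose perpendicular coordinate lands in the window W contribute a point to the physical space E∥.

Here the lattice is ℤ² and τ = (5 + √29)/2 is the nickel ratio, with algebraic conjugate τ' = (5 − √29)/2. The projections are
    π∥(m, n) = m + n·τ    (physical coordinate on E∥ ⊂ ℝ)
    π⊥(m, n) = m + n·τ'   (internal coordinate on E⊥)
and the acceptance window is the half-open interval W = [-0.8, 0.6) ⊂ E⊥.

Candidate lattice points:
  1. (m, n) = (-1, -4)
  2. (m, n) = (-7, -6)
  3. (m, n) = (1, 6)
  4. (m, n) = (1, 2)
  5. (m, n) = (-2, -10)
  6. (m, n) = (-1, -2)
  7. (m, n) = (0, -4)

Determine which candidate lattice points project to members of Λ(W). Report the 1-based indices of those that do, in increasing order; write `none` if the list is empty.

Numerically τ ≈ 5.19258 and τ' = −1/τ ≈ -0.19258.
candidate 1: (m,n)=(-1,-4) → π∥ = -1-4·τ ≈ -21.77033, π⊥ = -1-4·τ' ≈ -0.22967 ∈ [-0.8, 0.6) ⇒ IN Λ
candidate 2: (m,n)=(-7,-6) → π∥ = -7-6·τ ≈ -38.15549, π⊥ = -7-6·τ' ≈ -5.84451 ∉ [-0.8, 0.6) ⇒ out
candidate 3: (m,n)=(1,6) → π∥ = 1+6·τ ≈ 32.15549, π⊥ = 1+6·τ' ≈ -0.15549 ∈ [-0.8, 0.6) ⇒ IN Λ
candidate 4: (m,n)=(1,2) → π∥ = 1+2·τ ≈ 11.38516, π⊥ = 1+2·τ' ≈ 0.61484 ∉ [-0.8, 0.6) ⇒ out
candidate 5: (m,n)=(-2,-10) → π∥ = -2-10·τ ≈ -53.92582, π⊥ = -2-10·τ' ≈ -0.07418 ∈ [-0.8, 0.6) ⇒ IN Λ
candidate 6: (m,n)=(-1,-2) → π∥ = -1-2·τ ≈ -11.38516, π⊥ = -1-2·τ' ≈ -0.61484 ∈ [-0.8, 0.6) ⇒ IN Λ
candidate 7: (m,n)=(0,-4) → π∥ = 0-4·τ ≈ -20.77033, π⊥ = 0-4·τ' ≈ 0.77033 ∉ [-0.8, 0.6) ⇒ out

1, 3, 5, 6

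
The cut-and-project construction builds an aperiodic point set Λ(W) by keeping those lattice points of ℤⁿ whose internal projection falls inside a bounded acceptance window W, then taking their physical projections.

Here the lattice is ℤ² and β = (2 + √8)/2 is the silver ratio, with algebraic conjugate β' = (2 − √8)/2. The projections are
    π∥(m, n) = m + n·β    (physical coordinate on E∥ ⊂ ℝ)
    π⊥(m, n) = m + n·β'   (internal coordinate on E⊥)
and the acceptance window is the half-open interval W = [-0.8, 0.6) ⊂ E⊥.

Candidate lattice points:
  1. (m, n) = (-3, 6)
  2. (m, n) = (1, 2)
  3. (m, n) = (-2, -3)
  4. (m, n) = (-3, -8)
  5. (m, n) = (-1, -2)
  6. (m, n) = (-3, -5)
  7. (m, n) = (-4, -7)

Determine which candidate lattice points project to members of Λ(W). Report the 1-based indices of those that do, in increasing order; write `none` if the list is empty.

Compute β' = (2−√8)/2 = -0.4142, so π⊥(m,n) = m -0.4142·n.
#1 (-3,6): internal coord -3 + (6)·β' = -5.4853; -5.4853 ∉ [-0.8, 0.6) → out
#2 (1,2): internal coord 1 + (2)·β' = +0.1716; +0.1716 ∈ [-0.8, 0.6) → IN Λ
#3 (-2,-3): internal coord -2 + (-3)·β' = -0.7574; -0.7574 ∈ [-0.8, 0.6) → IN Λ
#4 (-3,-8): internal coord -3 + (-8)·β' = +0.3137; +0.3137 ∈ [-0.8, 0.6) → IN Λ
#5 (-1,-2): internal coord -1 + (-2)·β' = -0.1716; -0.1716 ∈ [-0.8, 0.6) → IN Λ
#6 (-3,-5): internal coord -3 + (-5)·β' = -0.9289; -0.9289 ∉ [-0.8, 0.6) → out
#7 (-4,-7): internal coord -4 + (-7)·β' = -1.1005; -1.1005 ∉ [-0.8, 0.6) → out

2, 3, 4, 5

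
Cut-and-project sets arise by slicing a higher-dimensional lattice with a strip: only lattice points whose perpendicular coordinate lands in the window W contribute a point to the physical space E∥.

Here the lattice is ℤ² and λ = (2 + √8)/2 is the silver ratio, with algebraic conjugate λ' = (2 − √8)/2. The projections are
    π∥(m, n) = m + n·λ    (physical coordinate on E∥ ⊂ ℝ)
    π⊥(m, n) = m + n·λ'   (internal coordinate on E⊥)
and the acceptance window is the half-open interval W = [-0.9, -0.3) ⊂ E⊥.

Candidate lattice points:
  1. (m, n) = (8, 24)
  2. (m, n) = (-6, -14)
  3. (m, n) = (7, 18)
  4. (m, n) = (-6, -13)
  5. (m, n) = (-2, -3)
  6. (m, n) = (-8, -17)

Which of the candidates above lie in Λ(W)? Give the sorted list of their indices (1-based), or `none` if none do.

λ' = (2−√8)/2 ≈ -0.4142.
#1 (8,24): internal coord 8 + (24)·λ' = -1.9411; -1.9411 ∉ [-0.9, -0.3) → out
#2 (-6,-14): internal coord -6 + (-14)·λ' = -0.2010; -0.2010 ∉ [-0.9, -0.3) → out
#3 (7,18): internal coord 7 + (18)·λ' = -0.4558; -0.4558 ∈ [-0.9, -0.3) → IN Λ
#4 (-6,-13): internal coord -6 + (-13)·λ' = -0.6152; -0.6152 ∈ [-0.9, -0.3) → IN Λ
#5 (-2,-3): internal coord -2 + (-3)·λ' = -0.7574; -0.7574 ∈ [-0.9, -0.3) → IN Λ
#6 (-8,-17): internal coord -8 + (-17)·λ' = -0.9584; -0.9584 ∉ [-0.9, -0.3) → out

3, 4, 5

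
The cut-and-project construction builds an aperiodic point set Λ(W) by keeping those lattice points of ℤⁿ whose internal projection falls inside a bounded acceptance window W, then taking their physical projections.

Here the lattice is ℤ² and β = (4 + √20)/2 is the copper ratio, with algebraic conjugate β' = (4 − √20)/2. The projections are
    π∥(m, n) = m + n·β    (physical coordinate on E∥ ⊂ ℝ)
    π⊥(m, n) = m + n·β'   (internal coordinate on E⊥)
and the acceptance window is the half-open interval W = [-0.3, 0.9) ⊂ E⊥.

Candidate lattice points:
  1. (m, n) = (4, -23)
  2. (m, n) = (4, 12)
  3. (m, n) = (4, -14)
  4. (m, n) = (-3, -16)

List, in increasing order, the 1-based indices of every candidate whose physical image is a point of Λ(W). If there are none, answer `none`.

4

Compute β' = (4−√20)/2 = -0.236068, so π⊥(m,n) = m -0.236068·n.
[1] lift (4,-23): star map gives 9.429563; window check -0.3 ≤ 9.429563 < 0.9 is false → out
[2] lift (4,12): star map gives 1.167184; window check -0.3 ≤ 1.167184 < 0.9 is false → out
[3] lift (4,-14): star map gives 7.304952; window check -0.3 ≤ 7.304952 < 0.9 is false → out
[4] lift (-3,-16): star map gives 0.777088; window check -0.3 ≤ 0.777088 < 0.9 is true → IN Λ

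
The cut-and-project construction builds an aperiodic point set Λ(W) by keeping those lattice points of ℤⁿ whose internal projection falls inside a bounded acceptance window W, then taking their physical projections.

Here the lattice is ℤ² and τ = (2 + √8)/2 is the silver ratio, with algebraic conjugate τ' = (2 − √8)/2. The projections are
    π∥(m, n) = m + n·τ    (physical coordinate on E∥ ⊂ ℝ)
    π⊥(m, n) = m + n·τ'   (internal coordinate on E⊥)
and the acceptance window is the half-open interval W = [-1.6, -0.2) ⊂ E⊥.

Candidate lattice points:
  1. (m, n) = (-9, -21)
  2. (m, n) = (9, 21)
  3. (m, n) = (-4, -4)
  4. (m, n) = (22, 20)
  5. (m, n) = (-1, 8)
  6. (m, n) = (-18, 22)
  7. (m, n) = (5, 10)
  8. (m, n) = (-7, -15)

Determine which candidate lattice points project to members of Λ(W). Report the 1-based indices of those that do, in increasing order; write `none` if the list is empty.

τ' = (2−√8)/2 ≈ -0.414214.
candidate 1: (m,n)=(-9,-21) → π∥ = -9-21·τ ≈ -59.698485, π⊥ = -9-21·τ' ≈ -0.301515 ∈ [-1.6, -0.2) ⇒ IN Λ
candidate 2: (m,n)=(9,21) → π∥ = 9+21·τ ≈ 59.698485, π⊥ = 9+21·τ' ≈ 0.301515 ∉ [-1.6, -0.2) ⇒ out
candidate 3: (m,n)=(-4,-4) → π∥ = -4-4·τ ≈ -13.656854, π⊥ = -4-4·τ' ≈ -2.343146 ∉ [-1.6, -0.2) ⇒ out
candidate 4: (m,n)=(22,20) → π∥ = 22+20·τ ≈ 70.284271, π⊥ = 22+20·τ' ≈ 13.715729 ∉ [-1.6, -0.2) ⇒ out
candidate 5: (m,n)=(-1,8) → π∥ = -1+8·τ ≈ 18.313708, π⊥ = -1+8·τ' ≈ -4.313708 ∉ [-1.6, -0.2) ⇒ out
candidate 6: (m,n)=(-18,22) → π∥ = -18+22·τ ≈ 35.112698, π⊥ = -18+22·τ' ≈ -27.112698 ∉ [-1.6, -0.2) ⇒ out
candidate 7: (m,n)=(5,10) → π∥ = 5+10·τ ≈ 29.142136, π⊥ = 5+10·τ' ≈ 0.857864 ∉ [-1.6, -0.2) ⇒ out
candidate 8: (m,n)=(-7,-15) → π∥ = -7-15·τ ≈ -43.213203, π⊥ = -7-15·τ' ≈ -0.786797 ∈ [-1.6, -0.2) ⇒ IN Λ

1, 8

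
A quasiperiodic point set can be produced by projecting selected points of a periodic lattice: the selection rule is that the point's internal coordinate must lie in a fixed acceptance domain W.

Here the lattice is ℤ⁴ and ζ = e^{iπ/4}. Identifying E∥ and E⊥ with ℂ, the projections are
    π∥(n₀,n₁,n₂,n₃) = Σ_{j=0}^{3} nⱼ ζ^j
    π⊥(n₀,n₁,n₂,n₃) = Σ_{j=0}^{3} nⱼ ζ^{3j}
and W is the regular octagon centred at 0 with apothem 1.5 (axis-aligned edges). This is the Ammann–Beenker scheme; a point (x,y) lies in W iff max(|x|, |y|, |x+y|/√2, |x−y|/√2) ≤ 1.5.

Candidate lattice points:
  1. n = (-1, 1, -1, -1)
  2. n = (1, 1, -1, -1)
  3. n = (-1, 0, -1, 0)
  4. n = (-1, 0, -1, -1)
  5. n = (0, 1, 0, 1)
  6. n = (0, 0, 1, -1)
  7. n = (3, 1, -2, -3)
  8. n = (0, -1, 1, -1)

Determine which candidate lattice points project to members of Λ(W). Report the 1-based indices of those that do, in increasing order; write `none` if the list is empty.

2, 3, 5, 7

π⊥(n) = n₀ + n₁ζ³ + n₂ζ⁶ + n₃ζ⁹ where ζ = e^{iπ/4}.
#1 (-1, 1, -1, -1): internal (-2.4142, 1.0000); octagon support 2.4142 vs apothem 1.5 → ∉ W
#2 (1, 1, -1, -1): internal (-0.4142, 1.0000); octagon support 1.0000 vs apothem 1.5 → ∈ W
#3 (-1, 0, -1, 0): internal (-1.0000, 1.0000); octagon support 1.4142 vs apothem 1.5 → ∈ W
#4 (-1, 0, -1, -1): internal (-1.7071, 0.2929); octagon support 1.7071 vs apothem 1.5 → ∉ W
#5 (0, 1, 0, 1): internal (0.0000, 1.4142); octagon support 1.4142 vs apothem 1.5 → ∈ W
#6 (0, 0, 1, -1): internal (-0.7071, -1.7071); octagon support 1.7071 vs apothem 1.5 → ∉ W
#7 (3, 1, -2, -3): internal (0.1716, 0.5858); octagon support 0.5858 vs apothem 1.5 → ∈ W
#8 (0, -1, 1, -1): internal (0.0000, -2.4142); octagon support 2.4142 vs apothem 1.5 → ∉ W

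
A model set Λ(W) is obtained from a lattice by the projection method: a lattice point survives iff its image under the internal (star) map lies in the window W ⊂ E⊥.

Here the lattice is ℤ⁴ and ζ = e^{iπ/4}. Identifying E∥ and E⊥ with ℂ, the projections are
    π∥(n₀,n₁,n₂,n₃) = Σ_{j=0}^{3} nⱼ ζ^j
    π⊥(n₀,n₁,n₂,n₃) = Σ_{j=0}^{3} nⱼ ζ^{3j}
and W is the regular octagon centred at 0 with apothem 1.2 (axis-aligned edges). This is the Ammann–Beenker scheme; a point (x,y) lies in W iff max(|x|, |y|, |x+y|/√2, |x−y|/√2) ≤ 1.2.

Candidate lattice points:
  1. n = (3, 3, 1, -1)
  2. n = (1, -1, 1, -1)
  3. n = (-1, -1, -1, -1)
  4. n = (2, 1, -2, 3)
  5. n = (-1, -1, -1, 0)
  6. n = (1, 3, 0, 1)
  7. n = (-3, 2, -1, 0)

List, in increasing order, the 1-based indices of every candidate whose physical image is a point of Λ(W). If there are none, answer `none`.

1, 3, 5

With ζ = e^{iπ/4} the internal vectors are ζ^0,ζ^3,ζ^6,ζ^9.
candidate 1: n = (3, 3, 1, -1) → π⊥ ≈ (+0.17157, +0.41421); max(|x|,|y|,|x±y|/√2) = 0.41421 ≤ 1.2 ⇒ ∈ W
candidate 2: n = (1, -1, 1, -1) → π⊥ ≈ (+1.00000, -2.41421); max(|x|,|y|,|x±y|/√2) = 2.41421 > 1.2 ⇒ ∉ W
candidate 3: n = (-1, -1, -1, -1) → π⊥ ≈ (-1.00000, -0.41421); max(|x|,|y|,|x±y|/√2) = 1.00000 ≤ 1.2 ⇒ ∈ W
candidate 4: n = (2, 1, -2, 3) → π⊥ ≈ (+3.41421, +4.82843); max(|x|,|y|,|x±y|/√2) = 5.82843 > 1.2 ⇒ ∉ W
candidate 5: n = (-1, -1, -1, 0) → π⊥ ≈ (-0.29289, +0.29289); max(|x|,|y|,|x±y|/√2) = 0.41421 ≤ 1.2 ⇒ ∈ W
candidate 6: n = (1, 3, 0, 1) → π⊥ ≈ (-0.41421, +2.82843); max(|x|,|y|,|x±y|/√2) = 2.82843 > 1.2 ⇒ ∉ W
candidate 7: n = (-3, 2, -1, 0) → π⊥ ≈ (-4.41421, +2.41421); max(|x|,|y|,|x±y|/√2) = 4.82843 > 1.2 ⇒ ∉ W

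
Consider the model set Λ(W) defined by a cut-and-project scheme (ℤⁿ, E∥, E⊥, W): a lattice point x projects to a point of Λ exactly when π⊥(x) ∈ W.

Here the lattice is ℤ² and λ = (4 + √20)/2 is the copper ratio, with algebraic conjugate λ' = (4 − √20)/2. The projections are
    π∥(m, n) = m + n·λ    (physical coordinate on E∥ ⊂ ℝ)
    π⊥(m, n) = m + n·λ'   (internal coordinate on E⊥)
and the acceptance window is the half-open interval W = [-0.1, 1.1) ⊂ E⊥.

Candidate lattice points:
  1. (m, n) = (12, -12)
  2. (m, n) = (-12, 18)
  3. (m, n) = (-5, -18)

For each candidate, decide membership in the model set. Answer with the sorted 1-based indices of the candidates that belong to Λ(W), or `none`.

none

Numerically λ ≈ 4.236068 and λ' = −1/λ ≈ -0.236068.
#1 (12,-12): internal coord 12 + (-12)·λ' = +14.832816; +14.832816 ∉ [-0.1, 1.1) → out
#2 (-12,18): internal coord -12 + (18)·λ' = -16.249224; -16.249224 ∉ [-0.1, 1.1) → out
#3 (-5,-18): internal coord -5 + (-18)·λ' = -0.750776; -0.750776 ∉ [-0.1, 1.1) → out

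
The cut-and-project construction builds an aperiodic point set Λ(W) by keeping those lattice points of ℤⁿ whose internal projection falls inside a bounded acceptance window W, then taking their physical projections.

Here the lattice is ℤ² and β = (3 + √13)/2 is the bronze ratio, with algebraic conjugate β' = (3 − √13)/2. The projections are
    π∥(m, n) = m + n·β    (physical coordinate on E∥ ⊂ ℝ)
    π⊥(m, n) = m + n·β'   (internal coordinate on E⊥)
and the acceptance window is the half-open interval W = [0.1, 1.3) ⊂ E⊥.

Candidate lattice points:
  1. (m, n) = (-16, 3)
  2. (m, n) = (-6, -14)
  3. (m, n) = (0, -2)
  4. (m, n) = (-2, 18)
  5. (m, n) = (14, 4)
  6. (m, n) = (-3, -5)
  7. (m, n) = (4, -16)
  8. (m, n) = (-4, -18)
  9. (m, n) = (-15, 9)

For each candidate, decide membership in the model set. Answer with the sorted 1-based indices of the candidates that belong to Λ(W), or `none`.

β' = (3−√13)/2 ≈ -0.302776.
[1] lift (-16,3): star map gives -16.908327; window check 0.1 ≤ -16.908327 < 1.3 is false → out
[2] lift (-6,-14): star map gives -1.761141; window check 0.1 ≤ -1.761141 < 1.3 is false → out
[3] lift (0,-2): star map gives 0.605551; window check 0.1 ≤ 0.605551 < 1.3 is true → IN Λ
[4] lift (-2,18): star map gives -7.449961; window check 0.1 ≤ -7.449961 < 1.3 is false → out
[5] lift (14,4): star map gives 12.788897; window check 0.1 ≤ 12.788897 < 1.3 is false → out
[6] lift (-3,-5): star map gives -1.486122; window check 0.1 ≤ -1.486122 < 1.3 is false → out
[7] lift (4,-16): star map gives 8.844410; window check 0.1 ≤ 8.844410 < 1.3 is false → out
[8] lift (-4,-18): star map gives 1.449961; window check 0.1 ≤ 1.449961 < 1.3 is false → out
[9] lift (-15,9): star map gives -17.724981; window check 0.1 ≤ -17.724981 < 1.3 is false → out

3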